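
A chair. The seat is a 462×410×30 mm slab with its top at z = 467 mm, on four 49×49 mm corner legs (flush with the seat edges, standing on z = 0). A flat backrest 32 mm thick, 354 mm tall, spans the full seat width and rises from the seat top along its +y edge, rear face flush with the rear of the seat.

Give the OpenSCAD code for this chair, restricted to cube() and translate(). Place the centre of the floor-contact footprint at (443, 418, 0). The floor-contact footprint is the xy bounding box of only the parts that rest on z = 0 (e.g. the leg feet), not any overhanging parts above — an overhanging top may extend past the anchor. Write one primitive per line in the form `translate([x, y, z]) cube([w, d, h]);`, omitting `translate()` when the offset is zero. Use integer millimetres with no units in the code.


translate([212, 213, 437]) cube([462, 410, 30]);
translate([212, 213, 0]) cube([49, 49, 437]);
translate([625, 213, 0]) cube([49, 49, 437]);
translate([212, 574, 0]) cube([49, 49, 437]);
translate([625, 574, 0]) cube([49, 49, 437]);
translate([212, 591, 467]) cube([462, 32, 354]);


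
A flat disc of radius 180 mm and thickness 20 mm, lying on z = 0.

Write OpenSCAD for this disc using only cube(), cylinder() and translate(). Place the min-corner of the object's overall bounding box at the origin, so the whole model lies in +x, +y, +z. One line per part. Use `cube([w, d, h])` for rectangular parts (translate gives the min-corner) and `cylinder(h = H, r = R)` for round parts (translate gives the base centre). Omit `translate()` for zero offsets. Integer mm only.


translate([180, 180, 0]) cylinder(h = 20, r = 180);


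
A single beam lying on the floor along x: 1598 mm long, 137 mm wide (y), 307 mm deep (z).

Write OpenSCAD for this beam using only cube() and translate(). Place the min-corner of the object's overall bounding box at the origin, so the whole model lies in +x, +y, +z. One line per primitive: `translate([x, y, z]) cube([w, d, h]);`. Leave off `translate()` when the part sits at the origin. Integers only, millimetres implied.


cube([1598, 137, 307]);


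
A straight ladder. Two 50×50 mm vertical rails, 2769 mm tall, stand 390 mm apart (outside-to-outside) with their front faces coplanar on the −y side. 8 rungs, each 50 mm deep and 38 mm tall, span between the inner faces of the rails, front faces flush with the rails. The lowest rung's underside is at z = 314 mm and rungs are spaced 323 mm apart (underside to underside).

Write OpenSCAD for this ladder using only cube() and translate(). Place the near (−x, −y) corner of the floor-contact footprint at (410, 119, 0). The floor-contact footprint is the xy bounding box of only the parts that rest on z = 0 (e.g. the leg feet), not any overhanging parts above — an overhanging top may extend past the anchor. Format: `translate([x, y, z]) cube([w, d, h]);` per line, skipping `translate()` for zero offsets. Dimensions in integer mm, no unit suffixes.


translate([410, 119, 0]) cube([50, 50, 2769]);
translate([750, 119, 0]) cube([50, 50, 2769]);
translate([460, 119, 314]) cube([290, 50, 38]);
translate([460, 119, 637]) cube([290, 50, 38]);
translate([460, 119, 960]) cube([290, 50, 38]);
translate([460, 119, 1283]) cube([290, 50, 38]);
translate([460, 119, 1606]) cube([290, 50, 38]);
translate([460, 119, 1929]) cube([290, 50, 38]);
translate([460, 119, 2252]) cube([290, 50, 38]);
translate([460, 119, 2575]) cube([290, 50, 38]);


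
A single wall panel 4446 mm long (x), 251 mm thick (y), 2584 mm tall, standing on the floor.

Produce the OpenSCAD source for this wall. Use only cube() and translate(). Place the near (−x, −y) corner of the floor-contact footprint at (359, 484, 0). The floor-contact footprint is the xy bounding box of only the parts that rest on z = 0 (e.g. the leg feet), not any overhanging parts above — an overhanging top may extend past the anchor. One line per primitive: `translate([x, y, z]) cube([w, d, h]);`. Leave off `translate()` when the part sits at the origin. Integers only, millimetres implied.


translate([359, 484, 0]) cube([4446, 251, 2584]);


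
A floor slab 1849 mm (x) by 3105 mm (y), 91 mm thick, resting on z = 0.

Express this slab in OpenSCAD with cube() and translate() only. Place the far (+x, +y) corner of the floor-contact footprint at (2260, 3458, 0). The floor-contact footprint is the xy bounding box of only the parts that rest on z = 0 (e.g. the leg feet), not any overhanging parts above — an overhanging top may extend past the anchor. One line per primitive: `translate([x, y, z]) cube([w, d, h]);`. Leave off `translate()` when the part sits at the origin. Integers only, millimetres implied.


translate([411, 353, 0]) cube([1849, 3105, 91]);


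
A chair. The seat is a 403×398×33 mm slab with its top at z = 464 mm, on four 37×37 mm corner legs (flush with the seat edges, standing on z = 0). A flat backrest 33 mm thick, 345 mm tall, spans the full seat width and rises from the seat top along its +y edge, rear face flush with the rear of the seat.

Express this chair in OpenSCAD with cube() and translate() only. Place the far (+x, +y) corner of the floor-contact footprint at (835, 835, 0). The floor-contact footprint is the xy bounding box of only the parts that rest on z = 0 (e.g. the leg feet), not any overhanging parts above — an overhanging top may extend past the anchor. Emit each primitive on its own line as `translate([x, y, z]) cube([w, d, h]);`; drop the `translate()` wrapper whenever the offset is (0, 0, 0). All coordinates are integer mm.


// leg_h = 464 - 33 = 431
translate([432, 437, 431]) cube([403, 398, 33]);
translate([432, 437, 0]) cube([37, 37, 431]);
translate([798, 437, 0]) cube([37, 37, 431]);
translate([432, 798, 0]) cube([37, 37, 431]);
translate([798, 798, 0]) cube([37, 37, 431]);
translate([432, 802, 464]) cube([403, 33, 345]);


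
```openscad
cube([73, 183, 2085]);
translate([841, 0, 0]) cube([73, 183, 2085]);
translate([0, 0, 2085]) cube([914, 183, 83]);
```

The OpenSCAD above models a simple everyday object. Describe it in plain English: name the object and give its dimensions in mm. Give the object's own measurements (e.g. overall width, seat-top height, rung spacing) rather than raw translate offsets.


A door frame. The clear opening is 768 mm wide and 2085 mm high. Two 73 mm wide jambs, 183 mm deep, stand either side of the opening from the floor to the top of the opening. A 83 mm thick head sits across the top of both jambs, spanning the full outside width of the frame.


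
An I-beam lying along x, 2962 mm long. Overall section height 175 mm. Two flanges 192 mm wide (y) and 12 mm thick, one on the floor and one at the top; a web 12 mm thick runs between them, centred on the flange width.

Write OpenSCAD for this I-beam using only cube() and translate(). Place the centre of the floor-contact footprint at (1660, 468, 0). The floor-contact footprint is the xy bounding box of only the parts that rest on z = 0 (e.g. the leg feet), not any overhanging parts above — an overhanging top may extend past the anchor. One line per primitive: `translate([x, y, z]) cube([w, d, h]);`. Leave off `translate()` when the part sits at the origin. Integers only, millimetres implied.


translate([179, 372, 0]) cube([2962, 192, 12]);
translate([179, 462, 12]) cube([2962, 12, 151]);
translate([179, 372, 163]) cube([2962, 192, 12]);


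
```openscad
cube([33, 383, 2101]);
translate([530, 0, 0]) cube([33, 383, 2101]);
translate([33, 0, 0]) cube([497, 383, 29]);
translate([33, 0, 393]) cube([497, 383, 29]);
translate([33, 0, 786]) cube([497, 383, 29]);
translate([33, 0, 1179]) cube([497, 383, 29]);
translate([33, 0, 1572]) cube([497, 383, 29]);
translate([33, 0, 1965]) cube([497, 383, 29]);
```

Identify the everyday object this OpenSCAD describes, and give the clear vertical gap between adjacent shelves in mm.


A bookshelf. The clear shelf gap is 364 mm.

Two tall side panels with 6 horizontal boards between them — a bookshelf. The first two shelf undersides are at z = 0 and z = 393; with shelf thickness 29, the clear gap is 393 − 0 − 29 = 364 mm.


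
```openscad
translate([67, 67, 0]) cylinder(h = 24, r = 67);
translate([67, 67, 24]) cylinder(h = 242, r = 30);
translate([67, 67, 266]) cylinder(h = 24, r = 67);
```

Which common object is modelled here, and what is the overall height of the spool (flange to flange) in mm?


A spool. The overall height is 290 mm.

Three coaxial cylinders, large–small–large — a spool. Two 24 mm flanges and a 242 mm core give 24 + 242 + 24 = 290 mm.


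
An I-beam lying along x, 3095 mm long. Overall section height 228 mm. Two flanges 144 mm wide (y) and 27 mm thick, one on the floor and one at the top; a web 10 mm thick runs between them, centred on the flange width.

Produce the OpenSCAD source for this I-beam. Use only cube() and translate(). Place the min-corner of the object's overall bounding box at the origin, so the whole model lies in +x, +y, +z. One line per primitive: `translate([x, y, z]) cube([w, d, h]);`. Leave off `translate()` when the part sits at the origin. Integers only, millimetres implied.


cube([3095, 144, 27]);
translate([0, 67, 27]) cube([3095, 10, 174]);
translate([0, 0, 201]) cube([3095, 144, 27]);


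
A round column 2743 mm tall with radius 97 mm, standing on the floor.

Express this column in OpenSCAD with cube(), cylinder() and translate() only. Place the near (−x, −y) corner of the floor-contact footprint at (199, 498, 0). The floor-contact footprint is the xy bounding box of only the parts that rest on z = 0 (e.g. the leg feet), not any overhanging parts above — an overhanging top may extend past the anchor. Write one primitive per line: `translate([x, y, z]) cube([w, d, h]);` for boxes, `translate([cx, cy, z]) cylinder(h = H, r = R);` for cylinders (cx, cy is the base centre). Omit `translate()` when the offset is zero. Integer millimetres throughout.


translate([296, 595, 0]) cylinder(h = 2743, r = 97);


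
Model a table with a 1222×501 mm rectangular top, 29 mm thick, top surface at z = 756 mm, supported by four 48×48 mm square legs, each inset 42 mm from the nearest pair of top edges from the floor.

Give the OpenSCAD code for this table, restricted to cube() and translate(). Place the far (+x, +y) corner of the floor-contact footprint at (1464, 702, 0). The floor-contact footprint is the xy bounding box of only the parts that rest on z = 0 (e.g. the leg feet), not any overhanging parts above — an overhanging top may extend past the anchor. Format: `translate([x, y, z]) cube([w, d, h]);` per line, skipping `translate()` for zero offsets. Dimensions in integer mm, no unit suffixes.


translate([284, 243, 727]) cube([1222, 501, 29]);
translate([326, 285, 0]) cube([48, 48, 727]);
translate([1416, 285, 0]) cube([48, 48, 727]);
translate([326, 654, 0]) cube([48, 48, 727]);
translate([1416, 654, 0]) cube([48, 48, 727]);


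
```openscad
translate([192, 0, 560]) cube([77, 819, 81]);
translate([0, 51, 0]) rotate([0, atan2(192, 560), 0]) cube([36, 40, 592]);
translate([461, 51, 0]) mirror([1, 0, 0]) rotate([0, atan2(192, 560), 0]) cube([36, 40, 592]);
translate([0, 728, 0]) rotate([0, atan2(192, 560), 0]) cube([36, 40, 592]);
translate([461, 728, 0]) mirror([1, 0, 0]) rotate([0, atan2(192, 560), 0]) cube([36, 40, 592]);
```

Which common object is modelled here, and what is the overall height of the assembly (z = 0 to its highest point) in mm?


A sawhorse. The overall height is 641 mm.

A beam across two mirrored pairs of raked legs — a sawhorse. The beam's underside is at z = 560 (matching the legs' vertical rise in atan2(192, 560)) and the beam is 81 mm tall, so its top is at 560 + 81 = 641 mm. The raked legs top out at the beam's underside, so that is the highest point.


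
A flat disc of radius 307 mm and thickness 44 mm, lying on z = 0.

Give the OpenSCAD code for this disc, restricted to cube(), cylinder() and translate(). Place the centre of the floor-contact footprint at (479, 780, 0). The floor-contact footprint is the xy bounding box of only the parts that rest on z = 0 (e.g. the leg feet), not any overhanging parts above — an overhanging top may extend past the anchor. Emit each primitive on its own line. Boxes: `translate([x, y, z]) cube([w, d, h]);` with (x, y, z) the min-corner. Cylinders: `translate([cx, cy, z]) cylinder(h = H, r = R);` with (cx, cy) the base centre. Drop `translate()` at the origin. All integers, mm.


translate([479, 780, 0]) cylinder(h = 44, r = 307);


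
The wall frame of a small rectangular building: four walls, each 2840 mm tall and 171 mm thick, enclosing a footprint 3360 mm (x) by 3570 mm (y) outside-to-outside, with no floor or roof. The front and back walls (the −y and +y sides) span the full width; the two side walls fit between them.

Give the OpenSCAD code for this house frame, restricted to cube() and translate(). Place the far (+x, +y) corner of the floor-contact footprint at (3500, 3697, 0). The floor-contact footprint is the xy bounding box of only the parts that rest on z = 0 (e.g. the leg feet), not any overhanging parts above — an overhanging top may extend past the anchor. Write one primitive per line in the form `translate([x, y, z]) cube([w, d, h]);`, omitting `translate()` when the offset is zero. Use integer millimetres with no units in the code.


translate([140, 127, 0]) cube([3360, 171, 2840]);
translate([140, 3526, 0]) cube([3360, 171, 2840]);
translate([140, 298, 0]) cube([171, 3228, 2840]);
translate([3329, 298, 0]) cube([171, 3228, 2840]);


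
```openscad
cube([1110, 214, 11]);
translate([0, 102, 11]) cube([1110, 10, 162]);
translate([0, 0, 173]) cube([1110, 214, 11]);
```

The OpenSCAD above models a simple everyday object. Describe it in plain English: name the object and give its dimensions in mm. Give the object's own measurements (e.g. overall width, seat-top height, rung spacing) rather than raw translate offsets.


An I-beam lying along x, 1110 mm long. Overall section height 184 mm. Two flanges 214 mm wide (y) and 11 mm thick, one on the floor and one at the top; a web 10 mm thick runs between them, centred on the flange width.


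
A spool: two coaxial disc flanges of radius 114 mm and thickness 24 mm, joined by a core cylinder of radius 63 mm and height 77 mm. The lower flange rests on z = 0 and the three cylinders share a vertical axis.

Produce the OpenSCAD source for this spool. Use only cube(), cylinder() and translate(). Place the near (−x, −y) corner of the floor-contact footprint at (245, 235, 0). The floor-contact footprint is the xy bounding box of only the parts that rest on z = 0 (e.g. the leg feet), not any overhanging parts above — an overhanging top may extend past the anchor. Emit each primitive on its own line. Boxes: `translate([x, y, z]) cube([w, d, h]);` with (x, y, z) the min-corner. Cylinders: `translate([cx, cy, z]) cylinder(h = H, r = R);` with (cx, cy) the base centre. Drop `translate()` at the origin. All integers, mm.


translate([359, 349, 0]) cylinder(h = 24, r = 114);
translate([359, 349, 24]) cylinder(h = 77, r = 63);
translate([359, 349, 101]) cylinder(h = 24, r = 114);


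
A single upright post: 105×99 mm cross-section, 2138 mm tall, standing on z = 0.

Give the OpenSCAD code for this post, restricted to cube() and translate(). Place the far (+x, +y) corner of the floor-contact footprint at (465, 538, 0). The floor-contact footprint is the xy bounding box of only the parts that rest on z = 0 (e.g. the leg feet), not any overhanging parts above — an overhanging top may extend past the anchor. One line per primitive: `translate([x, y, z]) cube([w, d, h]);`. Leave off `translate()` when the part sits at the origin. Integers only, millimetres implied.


translate([360, 439, 0]) cube([105, 99, 2138]);


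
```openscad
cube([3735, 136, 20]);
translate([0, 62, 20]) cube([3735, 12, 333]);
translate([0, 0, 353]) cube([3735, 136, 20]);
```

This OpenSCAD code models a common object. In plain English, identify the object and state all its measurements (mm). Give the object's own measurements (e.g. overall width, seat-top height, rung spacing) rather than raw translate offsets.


An I-beam lying along x, 3735 mm long. Overall section height 373 mm. Two flanges 136 mm wide (y) and 20 mm thick, one on the floor and one at the top; a web 12 mm thick runs between them, centred on the flange width.


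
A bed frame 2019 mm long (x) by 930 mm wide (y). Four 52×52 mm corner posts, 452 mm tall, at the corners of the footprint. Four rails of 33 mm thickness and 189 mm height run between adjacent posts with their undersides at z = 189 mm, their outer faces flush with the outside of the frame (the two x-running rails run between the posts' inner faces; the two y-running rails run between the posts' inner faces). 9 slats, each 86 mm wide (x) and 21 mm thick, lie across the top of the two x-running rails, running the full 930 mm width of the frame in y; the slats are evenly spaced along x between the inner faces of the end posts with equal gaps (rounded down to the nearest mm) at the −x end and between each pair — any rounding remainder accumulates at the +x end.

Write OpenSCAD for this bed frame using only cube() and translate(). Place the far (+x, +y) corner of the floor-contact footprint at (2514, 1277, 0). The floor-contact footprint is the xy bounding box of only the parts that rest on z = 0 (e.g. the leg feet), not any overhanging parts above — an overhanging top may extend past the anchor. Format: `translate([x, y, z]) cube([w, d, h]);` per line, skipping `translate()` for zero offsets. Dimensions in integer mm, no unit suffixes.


translate([495, 347, 0]) cube([52, 52, 452]);
translate([495, 1225, 0]) cube([52, 52, 452]);
translate([2462, 347, 0]) cube([52, 52, 452]);
translate([2462, 1225, 0]) cube([52, 52, 452]);
translate([547, 347, 189]) cube([1915, 33, 189]);
translate([547, 1244, 189]) cube([1915, 33, 189]);
translate([495, 399, 189]) cube([33, 826, 189]);
translate([2481, 399, 189]) cube([33, 826, 189]);
translate([661, 347, 378]) cube([86, 930, 21]);
translate([861, 347, 378]) cube([86, 930, 21]);
translate([1061, 347, 378]) cube([86, 930, 21]);
translate([1261, 347, 378]) cube([86, 930, 21]);
translate([1461, 347, 378]) cube([86, 930, 21]);
translate([1661, 347, 378]) cube([86, 930, 21]);
translate([1861, 347, 378]) cube([86, 930, 21]);
translate([2061, 347, 378]) cube([86, 930, 21]);
translate([2261, 347, 378]) cube([86, 930, 21]);


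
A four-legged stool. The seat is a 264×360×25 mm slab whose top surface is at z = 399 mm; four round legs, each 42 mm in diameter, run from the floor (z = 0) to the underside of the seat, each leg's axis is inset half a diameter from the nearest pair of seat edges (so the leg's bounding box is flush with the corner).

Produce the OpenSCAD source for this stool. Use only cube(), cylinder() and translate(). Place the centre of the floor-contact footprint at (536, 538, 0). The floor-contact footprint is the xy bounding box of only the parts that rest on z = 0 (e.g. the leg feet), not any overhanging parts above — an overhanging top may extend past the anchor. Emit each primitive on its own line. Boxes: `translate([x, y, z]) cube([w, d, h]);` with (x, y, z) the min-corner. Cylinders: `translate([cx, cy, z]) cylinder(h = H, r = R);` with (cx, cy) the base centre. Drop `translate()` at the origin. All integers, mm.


translate([404, 358, 374]) cube([264, 360, 25]);
translate([425, 379, 0]) cylinder(h = 374, r = 21);
translate([647, 379, 0]) cylinder(h = 374, r = 21);
translate([425, 697, 0]) cylinder(h = 374, r = 21);
translate([647, 697, 0]) cylinder(h = 374, r = 21);


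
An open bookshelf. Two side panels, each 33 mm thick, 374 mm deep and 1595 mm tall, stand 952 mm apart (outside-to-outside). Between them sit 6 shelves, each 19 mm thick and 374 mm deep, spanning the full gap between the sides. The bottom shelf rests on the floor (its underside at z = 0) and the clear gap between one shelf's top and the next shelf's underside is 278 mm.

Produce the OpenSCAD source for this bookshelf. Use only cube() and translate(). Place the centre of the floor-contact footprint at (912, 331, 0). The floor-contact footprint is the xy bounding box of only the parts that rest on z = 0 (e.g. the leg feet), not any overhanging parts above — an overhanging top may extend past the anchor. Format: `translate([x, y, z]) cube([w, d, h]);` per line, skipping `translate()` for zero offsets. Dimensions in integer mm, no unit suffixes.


translate([436, 144, 0]) cube([33, 374, 1595]);
translate([1355, 144, 0]) cube([33, 374, 1595]);
translate([469, 144, 0]) cube([886, 374, 19]);
translate([469, 144, 297]) cube([886, 374, 19]);
translate([469, 144, 594]) cube([886, 374, 19]);
translate([469, 144, 891]) cube([886, 374, 19]);
translate([469, 144, 1188]) cube([886, 374, 19]);
translate([469, 144, 1485]) cube([886, 374, 19]);


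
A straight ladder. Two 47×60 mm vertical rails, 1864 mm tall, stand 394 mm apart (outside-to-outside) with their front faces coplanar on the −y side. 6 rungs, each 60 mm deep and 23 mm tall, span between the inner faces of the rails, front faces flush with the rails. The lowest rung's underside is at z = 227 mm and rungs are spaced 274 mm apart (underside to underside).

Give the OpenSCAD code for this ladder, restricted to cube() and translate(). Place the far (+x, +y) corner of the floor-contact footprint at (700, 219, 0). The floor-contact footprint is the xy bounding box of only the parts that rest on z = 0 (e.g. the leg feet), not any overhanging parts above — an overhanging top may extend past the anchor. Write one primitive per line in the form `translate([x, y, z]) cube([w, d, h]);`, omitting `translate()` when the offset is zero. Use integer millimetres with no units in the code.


translate([306, 159, 0]) cube([47, 60, 1864]);
translate([653, 159, 0]) cube([47, 60, 1864]);
translate([353, 159, 227]) cube([300, 60, 23]);
translate([353, 159, 501]) cube([300, 60, 23]);
translate([353, 159, 775]) cube([300, 60, 23]);
translate([353, 159, 1049]) cube([300, 60, 23]);
translate([353, 159, 1323]) cube([300, 60, 23]);
translate([353, 159, 1597]) cube([300, 60, 23]);


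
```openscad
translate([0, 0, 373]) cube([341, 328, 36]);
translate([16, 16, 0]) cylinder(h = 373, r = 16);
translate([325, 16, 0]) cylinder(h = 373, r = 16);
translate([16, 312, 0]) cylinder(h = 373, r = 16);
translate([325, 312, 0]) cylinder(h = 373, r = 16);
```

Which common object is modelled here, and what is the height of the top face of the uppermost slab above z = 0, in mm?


A stool. The seat height is 409 mm.

A 341×328×36 slab at z = 373 on four corner cylinders — a stool. The seat top is 373 + 36 = 409 mm.


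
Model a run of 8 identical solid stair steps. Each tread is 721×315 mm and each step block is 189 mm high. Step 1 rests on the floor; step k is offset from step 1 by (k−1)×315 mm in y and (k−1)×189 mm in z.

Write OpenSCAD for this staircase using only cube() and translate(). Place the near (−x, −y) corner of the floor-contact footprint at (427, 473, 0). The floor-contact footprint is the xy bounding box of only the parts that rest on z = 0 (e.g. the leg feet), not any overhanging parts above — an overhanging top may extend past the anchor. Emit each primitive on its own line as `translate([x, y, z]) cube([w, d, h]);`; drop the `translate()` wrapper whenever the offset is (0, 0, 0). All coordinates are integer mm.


translate([427, 473, 0]) cube([721, 315, 189]);
translate([427, 788, 189]) cube([721, 315, 189]);
translate([427, 1103, 378]) cube([721, 315, 189]);
translate([427, 1418, 567]) cube([721, 315, 189]);
translate([427, 1733, 756]) cube([721, 315, 189]);
translate([427, 2048, 945]) cube([721, 315, 189]);
translate([427, 2363, 1134]) cube([721, 315, 189]);
translate([427, 2678, 1323]) cube([721, 315, 189]);


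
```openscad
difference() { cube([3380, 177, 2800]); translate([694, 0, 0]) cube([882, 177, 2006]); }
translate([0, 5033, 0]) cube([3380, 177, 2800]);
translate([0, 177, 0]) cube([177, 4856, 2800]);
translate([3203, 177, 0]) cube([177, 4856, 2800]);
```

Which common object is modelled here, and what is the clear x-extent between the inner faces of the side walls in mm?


A single room. The interior width is 3026 mm.

Four walls enclosing a rectangle with a door in the front wall — a room. Outside width 3380 minus two 177 mm walls gives 3026 mm.


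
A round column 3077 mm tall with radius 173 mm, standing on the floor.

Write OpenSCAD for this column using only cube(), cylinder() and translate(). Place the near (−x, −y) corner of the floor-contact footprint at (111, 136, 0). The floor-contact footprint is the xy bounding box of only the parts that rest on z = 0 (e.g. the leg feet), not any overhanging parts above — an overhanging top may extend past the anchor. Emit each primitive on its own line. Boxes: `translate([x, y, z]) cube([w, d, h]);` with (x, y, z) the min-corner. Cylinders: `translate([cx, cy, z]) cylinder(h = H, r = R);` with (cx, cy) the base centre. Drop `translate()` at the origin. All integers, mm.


translate([284, 309, 0]) cylinder(h = 3077, r = 173);


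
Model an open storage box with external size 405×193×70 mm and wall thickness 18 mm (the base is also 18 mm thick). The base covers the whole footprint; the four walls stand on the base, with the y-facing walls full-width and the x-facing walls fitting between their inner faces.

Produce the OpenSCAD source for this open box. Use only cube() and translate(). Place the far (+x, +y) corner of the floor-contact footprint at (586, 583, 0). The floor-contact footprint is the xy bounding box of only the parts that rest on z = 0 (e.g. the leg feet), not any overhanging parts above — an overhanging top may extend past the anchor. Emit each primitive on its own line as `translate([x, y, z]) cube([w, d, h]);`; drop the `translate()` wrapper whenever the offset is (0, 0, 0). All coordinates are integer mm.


translate([181, 390, 0]) cube([405, 193, 18]);
translate([181, 390, 18]) cube([405, 18, 52]);
translate([181, 565, 18]) cube([405, 18, 52]);
translate([181, 408, 18]) cube([18, 157, 52]);
translate([568, 408, 18]) cube([18, 157, 52]);


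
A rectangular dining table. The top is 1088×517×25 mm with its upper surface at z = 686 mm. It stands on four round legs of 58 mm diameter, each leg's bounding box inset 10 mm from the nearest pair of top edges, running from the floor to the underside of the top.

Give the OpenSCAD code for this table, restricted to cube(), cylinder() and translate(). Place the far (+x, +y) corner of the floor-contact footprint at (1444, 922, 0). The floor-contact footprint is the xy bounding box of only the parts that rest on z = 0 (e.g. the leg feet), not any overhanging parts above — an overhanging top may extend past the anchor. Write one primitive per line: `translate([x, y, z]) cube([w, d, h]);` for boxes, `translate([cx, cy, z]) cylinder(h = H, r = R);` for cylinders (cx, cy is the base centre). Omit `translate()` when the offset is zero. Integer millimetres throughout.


// leg_h = 686 - 25 = 661
translate([366, 415, 661]) cube([1088, 517, 25]);
translate([405, 454, 0]) cylinder(h = 661, r = 29);
translate([1415, 454, 0]) cylinder(h = 661, r = 29);
translate([405, 893, 0]) cylinder(h = 661, r = 29);
translate([1415, 893, 0]) cylinder(h = 661, r = 29);


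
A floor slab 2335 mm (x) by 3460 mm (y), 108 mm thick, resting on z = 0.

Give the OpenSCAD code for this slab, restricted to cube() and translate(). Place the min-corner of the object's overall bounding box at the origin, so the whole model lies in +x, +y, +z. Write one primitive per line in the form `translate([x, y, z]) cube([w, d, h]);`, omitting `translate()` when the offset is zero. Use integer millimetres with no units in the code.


cube([2335, 3460, 108]);


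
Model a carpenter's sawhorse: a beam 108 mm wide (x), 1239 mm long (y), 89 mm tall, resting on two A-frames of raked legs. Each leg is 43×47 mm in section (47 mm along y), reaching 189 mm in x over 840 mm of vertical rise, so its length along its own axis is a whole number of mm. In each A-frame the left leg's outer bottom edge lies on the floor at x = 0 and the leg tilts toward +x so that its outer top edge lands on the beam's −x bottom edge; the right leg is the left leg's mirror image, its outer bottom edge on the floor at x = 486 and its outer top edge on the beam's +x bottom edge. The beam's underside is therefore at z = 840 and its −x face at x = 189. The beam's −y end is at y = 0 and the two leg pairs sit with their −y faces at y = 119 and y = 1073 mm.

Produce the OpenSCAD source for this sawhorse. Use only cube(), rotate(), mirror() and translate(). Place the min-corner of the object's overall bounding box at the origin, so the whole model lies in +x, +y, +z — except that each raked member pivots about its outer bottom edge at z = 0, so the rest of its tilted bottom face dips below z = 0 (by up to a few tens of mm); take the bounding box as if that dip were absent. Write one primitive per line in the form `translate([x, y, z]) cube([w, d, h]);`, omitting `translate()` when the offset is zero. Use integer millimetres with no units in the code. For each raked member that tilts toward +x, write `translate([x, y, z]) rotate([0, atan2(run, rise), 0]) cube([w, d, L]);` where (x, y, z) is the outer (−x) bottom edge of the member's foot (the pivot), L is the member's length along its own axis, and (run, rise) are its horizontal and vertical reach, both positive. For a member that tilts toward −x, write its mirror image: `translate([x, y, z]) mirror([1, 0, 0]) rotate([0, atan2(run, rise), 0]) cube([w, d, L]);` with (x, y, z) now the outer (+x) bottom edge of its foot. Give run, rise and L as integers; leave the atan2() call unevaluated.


// leg length = √(189² + 840²) = 861
// right-leg outer foot x = 2·189 + 108 = 486
// beam min-corner = (189, 0, 840)
translate([189, 0, 840]) cube([108, 1239, 89]);
translate([0, 119, 0]) rotate([0, atan2(189, 840), 0]) cube([43, 47, 861]);
translate([486, 119, 0]) mirror([1, 0, 0]) rotate([0, atan2(189, 840), 0]) cube([43, 47, 861]);
translate([0, 1073, 0]) rotate([0, atan2(189, 840), 0]) cube([43, 47, 861]);
translate([486, 1073, 0]) mirror([1, 0, 0]) rotate([0, atan2(189, 840), 0]) cube([43, 47, 861]);


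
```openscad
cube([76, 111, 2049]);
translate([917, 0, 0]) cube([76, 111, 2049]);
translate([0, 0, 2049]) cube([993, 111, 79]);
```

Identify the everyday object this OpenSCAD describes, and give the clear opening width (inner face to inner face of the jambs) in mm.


A door frame. The clear opening width is 841 mm.

Two 2049 mm tall posts with a header on top — a door frame. The left jamb is 76 mm wide at x = 0; the right jamb starts at x = 917. The clear opening is 917 − 76 = 841 mm.


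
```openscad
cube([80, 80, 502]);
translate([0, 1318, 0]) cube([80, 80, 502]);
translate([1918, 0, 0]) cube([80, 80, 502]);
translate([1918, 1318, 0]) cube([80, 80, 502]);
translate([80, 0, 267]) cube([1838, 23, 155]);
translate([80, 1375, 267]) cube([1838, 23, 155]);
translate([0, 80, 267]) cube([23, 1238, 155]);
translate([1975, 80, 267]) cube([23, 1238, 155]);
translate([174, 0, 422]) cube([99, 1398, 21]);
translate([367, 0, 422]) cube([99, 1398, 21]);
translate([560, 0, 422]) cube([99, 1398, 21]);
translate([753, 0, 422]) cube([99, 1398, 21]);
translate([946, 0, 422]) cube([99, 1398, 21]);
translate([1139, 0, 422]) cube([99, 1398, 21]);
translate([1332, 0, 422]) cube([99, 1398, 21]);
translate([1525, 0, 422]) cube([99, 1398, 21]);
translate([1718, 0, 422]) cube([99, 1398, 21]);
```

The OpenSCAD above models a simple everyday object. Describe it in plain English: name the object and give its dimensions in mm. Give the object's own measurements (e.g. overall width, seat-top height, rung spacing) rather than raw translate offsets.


A bed frame 1998 mm long (x) by 1398 mm wide (y). Four 80×80 mm corner posts, 502 mm tall, at the corners of the footprint. Four rails of 23 mm thickness and 155 mm height run between adjacent posts with their undersides at z = 267 mm, their outer faces flush with the outside of the frame (the two x-running rails run between the posts' inner faces; the two y-running rails run between the posts' inner faces). 9 slats, each 99 mm wide (x) and 21 mm thick, lie across the top of the two x-running rails, running the full 1398 mm width of the frame in y; along x they sit between the end posts with a 94 mm gap after the −x posts and between neighbouring slats, leaving 101 mm before the +x posts.


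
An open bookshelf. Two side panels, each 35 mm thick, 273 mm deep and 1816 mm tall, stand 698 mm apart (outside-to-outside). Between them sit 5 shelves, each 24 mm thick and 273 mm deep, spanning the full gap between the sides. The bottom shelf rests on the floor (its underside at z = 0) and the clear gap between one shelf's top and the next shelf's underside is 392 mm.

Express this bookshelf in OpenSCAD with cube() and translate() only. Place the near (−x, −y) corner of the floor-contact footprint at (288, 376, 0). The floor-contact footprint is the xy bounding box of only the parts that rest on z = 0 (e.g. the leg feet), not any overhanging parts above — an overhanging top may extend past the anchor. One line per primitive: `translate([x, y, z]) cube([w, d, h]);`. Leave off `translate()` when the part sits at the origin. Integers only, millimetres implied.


translate([288, 376, 0]) cube([35, 273, 1816]);
translate([951, 376, 0]) cube([35, 273, 1816]);
translate([323, 376, 0]) cube([628, 273, 24]);
translate([323, 376, 416]) cube([628, 273, 24]);
translate([323, 376, 832]) cube([628, 273, 24]);
translate([323, 376, 1248]) cube([628, 273, 24]);
translate([323, 376, 1664]) cube([628, 273, 24]);


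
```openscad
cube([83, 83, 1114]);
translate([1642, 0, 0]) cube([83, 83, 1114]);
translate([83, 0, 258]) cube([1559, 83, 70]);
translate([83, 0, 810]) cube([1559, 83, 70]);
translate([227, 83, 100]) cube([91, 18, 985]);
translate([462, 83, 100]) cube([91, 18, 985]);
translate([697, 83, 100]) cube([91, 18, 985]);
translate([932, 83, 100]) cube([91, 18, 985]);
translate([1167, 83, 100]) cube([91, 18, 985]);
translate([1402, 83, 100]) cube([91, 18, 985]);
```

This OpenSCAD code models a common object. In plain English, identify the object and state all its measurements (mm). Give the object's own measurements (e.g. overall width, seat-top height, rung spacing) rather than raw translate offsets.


A fence section. Two 83×83 mm posts, 1114 mm tall, stand on the floor with a clear span of 1559 mm between their inner faces. Two horizontal rails of 83×70 mm section span the gap between the posts with their undersides at z = 258 mm and z = 810 mm, flush with the posts' −y face. 6 pickets, each 91 mm wide, 18 mm thick and 985 mm tall, are fixed to the +y face of the rails with their bottoms at z = 100 mm, spaced across the span with a 144 mm gap after the −x post and between neighbouring pickets, with 149 mm left before the +x post.


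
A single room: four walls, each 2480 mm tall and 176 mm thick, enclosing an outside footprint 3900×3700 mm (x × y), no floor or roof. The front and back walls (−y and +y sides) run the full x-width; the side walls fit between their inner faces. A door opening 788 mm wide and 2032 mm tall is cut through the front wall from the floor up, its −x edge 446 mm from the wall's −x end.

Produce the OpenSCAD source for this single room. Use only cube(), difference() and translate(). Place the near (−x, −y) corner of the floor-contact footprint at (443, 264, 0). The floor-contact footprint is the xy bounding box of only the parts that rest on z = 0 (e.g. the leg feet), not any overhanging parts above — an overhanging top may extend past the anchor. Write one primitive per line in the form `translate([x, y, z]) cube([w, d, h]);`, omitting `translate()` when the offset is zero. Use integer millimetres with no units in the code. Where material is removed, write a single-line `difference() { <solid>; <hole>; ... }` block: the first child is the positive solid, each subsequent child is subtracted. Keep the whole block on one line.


difference() { translate([443, 264, 0]) cube([3900, 176, 2480]); translate([889, 264, 0]) cube([788, 176, 2032]); }
translate([443, 3788, 0]) cube([3900, 176, 2480]);
translate([443, 440, 0]) cube([176, 3348, 2480]);
translate([4167, 440, 0]) cube([176, 3348, 2480]);


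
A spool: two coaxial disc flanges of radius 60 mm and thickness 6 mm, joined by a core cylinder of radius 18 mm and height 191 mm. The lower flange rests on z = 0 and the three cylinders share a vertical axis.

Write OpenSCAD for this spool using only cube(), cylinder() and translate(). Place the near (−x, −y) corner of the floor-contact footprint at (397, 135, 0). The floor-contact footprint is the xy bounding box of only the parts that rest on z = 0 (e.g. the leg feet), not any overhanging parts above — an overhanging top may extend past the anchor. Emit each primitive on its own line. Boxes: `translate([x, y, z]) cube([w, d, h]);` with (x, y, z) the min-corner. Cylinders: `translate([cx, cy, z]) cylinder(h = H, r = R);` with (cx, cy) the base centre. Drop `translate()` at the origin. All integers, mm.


translate([457, 195, 0]) cylinder(h = 6, r = 60);
translate([457, 195, 6]) cylinder(h = 191, r = 18);
translate([457, 195, 197]) cylinder(h = 6, r = 60);


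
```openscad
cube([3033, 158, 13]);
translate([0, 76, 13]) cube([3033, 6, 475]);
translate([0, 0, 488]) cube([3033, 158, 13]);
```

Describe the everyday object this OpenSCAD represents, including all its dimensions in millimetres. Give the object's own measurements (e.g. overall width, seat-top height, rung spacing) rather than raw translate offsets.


An I-beam lying along x, 3033 mm long. Overall section height 501 mm. Two flanges 158 mm wide (y) and 13 mm thick, one on the floor and one at the top; a web 6 mm thick runs between them, centred on the flange width.


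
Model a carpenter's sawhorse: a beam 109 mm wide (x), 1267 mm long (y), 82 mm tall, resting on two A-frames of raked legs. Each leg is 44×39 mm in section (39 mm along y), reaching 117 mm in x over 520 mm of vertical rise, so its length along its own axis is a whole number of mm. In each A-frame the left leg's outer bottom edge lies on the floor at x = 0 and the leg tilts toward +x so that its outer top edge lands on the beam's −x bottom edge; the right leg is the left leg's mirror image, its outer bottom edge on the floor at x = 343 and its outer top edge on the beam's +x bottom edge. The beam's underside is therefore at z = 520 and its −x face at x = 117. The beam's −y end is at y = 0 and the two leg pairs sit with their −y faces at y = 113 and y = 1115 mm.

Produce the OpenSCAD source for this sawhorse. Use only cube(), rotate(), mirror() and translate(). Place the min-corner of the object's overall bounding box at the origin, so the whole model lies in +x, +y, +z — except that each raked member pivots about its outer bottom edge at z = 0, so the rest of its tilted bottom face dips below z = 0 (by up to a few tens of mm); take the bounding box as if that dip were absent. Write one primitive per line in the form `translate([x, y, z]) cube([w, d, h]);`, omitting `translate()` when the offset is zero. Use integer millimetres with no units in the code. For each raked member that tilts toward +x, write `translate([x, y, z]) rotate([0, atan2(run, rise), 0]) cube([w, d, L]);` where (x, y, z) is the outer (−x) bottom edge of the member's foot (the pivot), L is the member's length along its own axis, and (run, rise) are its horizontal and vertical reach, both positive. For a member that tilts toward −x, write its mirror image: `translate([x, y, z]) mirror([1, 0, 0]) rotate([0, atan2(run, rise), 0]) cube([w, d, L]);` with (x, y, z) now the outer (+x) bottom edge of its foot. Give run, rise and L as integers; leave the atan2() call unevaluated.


// leg length = √(117² + 520²) = 533
// right-leg outer foot x = 2·117 + 109 = 343
// beam min-corner = (117, 0, 520)
translate([117, 0, 520]) cube([109, 1267, 82]);
translate([0, 113, 0]) rotate([0, atan2(117, 520), 0]) cube([44, 39, 533]);
translate([343, 113, 0]) mirror([1, 0, 0]) rotate([0, atan2(117, 520), 0]) cube([44, 39, 533]);
translate([0, 1115, 0]) rotate([0, atan2(117, 520), 0]) cube([44, 39, 533]);
translate([343, 1115, 0]) mirror([1, 0, 0]) rotate([0, atan2(117, 520), 0]) cube([44, 39, 533]);
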